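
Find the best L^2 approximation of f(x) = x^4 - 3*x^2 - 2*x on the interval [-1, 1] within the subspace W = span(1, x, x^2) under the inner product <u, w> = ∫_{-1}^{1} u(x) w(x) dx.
g(x) = -15*x^2/7 - 2*x - 3/35

The best approximation g ∈ W is the orthogonal projection of f onto W. Writing g = a_0 + a_1 x + a_2 x^2, the coefficients solve the normal equations G · a = b where
  G_{ij} = <φ_i, φ_j> and b_i = <f, φ_i>, with φ_0 = 1, φ_1 = x, φ_2 = x^2.
G =
  [2, 0, 2/3]
  [0, 2/3, 0]
  [2/3, 0, 2/5],
b = (-8/5, -4/3, -32/35).
Solving gives a_0 = -3/35, a_1 = -2, a_2 = -15/7, so
  g(x) = -15*x^2/7 - 2*x - 3/35.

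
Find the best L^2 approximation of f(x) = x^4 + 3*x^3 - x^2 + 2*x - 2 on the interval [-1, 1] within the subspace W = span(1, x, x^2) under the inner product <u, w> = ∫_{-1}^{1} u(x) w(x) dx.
g(x) = -x^2/7 + 19*x/5 - 73/35

The best approximation g ∈ W is the orthogonal projection of f onto W. Writing g = a_0 + a_1 x + a_2 x^2, the coefficients solve the normal equations G · a = b where
  G_{ij} = <φ_i, φ_j> and b_i = <f, φ_i>, with φ_0 = 1, φ_1 = x, φ_2 = x^2.
G =
  [2, 0, 2/3]
  [0, 2/3, 0]
  [2/3, 0, 2/5],
b = (-64/15, 38/15, -152/105).
Solving gives a_0 = -73/35, a_1 = 19/5, a_2 = -1/7, so
  g(x) = -x^2/7 + 19*x/5 - 73/35.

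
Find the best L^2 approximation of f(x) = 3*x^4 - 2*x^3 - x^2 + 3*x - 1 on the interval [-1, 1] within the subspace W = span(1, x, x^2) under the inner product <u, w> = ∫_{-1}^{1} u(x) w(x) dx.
g(x) = 11*x^2/7 + 9*x/5 - 44/35

The best approximation g ∈ W is the orthogonal projection of f onto W. Writing g = a_0 + a_1 x + a_2 x^2, the coefficients solve the normal equations G · a = b where
  G_{ij} = <φ_i, φ_j> and b_i = <f, φ_i>, with φ_0 = 1, φ_1 = x, φ_2 = x^2.
G =
  [2, 0, 2/3]
  [0, 2/3, 0]
  [2/3, 0, 2/5],
b = (-22/15, 6/5, -22/105).
Solving gives a_0 = -44/35, a_1 = 9/5, a_2 = 11/7, so
  g(x) = 11*x^2/7 + 9*x/5 - 44/35.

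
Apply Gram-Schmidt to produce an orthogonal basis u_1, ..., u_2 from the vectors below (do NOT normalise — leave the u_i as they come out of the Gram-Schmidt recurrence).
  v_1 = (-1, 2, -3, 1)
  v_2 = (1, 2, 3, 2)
Orthogonal basis:
  u_1 = (-1, 2, -3, 1)
  u_2 = (11/15, 38/15, 11/5, 34/15)

Apply the Gram-Schmidt recurrence
  u_1 = v_1
  u_i = v_i − Σ_{j<i} ((v_i · u_j) / (u_j · u_j)) · u_j.

Step by step this gives:
  u_1 = (-1, 2, -3, 1)
  u_2 = (11/15, 38/15, 11/5, 34/15)

Orthogonality check:
  u_2 · u_1 = 0 (should be 0)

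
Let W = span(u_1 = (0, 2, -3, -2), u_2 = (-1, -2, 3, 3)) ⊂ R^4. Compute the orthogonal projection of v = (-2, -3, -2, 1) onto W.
proj_W(v) = (-47/30, 2/15, -1/5, 43/30)

Set up U = [u_1 | ... | u_2] ∈ R^(4×2). The projector onto W = col(U) is P = U (U^T U)^(-1) U^T.
Compute U^T U =
  [17, -19]
  [-19, 23],
and U^T v = (-2, 5).
Solve U^T U · c = U^T v for the coefficients: c = (49/30, 47/30). The projection is proj_W(v) = U c.
Check: (v - proj_W(v)) · u_1 = 0  (should be 0).
Check: (v - proj_W(v)) · u_2 = 0  (should be 0).
Result: proj_W(v) = (-47/30, 2/15, -1/5, 43/30).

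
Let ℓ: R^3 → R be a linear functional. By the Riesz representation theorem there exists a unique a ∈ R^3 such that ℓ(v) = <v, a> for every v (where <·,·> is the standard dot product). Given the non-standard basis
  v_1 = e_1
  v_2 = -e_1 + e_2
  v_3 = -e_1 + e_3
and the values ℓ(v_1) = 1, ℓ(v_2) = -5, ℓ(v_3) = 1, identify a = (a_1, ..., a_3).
a = (1, -4, 2)

Write a = (a_1, ..., a_3) in the standard basis. For each basis vector v_i, ℓ(v_i) = <v_i, a> is a linear equation in the a_j's. Collect the n equations into a matrix system V a = ℓ, where row i of V is v_i (expressed in the standard basis). Since V is invertible (lower-triangular with 1s on the diagonal, up to permutation), solve by back-substitution:
  V =
[[1, 0, 0],
 [-1, 1, 0],
 [-1, 0, 1]]
  V a = (1, -5, 1)
Solving gives a = (1, -4, 2).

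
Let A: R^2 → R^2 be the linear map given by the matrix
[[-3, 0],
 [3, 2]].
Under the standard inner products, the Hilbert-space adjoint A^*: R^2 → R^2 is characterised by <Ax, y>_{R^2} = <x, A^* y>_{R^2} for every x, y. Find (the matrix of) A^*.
A^* = A^T =
[[-3, 3],
 [0, 2]]

For real matrices with standard dot products, the defining identity <Ax, y> = <x, A^* y> gives (Ax)^T y = x^T (A^*) y, i.e. x^T A^T y = x^T (A^*) y. Since this holds for all x, y, we must have A^* = A^T. Therefore
A^* =
[[-3, 3],
 [0, 2]].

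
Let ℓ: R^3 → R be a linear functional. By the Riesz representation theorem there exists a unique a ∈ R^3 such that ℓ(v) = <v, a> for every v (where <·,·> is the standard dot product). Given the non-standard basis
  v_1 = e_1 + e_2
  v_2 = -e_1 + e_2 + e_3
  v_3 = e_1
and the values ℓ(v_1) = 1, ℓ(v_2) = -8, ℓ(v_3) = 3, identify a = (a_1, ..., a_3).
a = (3, -2, -3)

Write a = (a_1, ..., a_3) in the standard basis. For each basis vector v_i, ℓ(v_i) = <v_i, a> is a linear equation in the a_j's. Collect the n equations into a matrix system V a = ℓ, where row i of V is v_i (expressed in the standard basis). Since V is invertible (lower-triangular with 1s on the diagonal, up to permutation), solve by back-substitution:
  V =
[[1, 1, 0],
 [-1, 1, 1],
 [1, 0, 0]]
  V a = (1, -8, 3)
Solving gives a = (3, -2, -3).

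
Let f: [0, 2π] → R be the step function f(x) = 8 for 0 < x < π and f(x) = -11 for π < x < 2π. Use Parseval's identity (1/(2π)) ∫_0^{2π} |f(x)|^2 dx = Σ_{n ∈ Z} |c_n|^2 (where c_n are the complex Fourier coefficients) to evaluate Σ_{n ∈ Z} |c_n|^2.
Σ |c_n|^2 = 185/2

Parseval equates the L^2 energy of f (normalised by 1/(2π)) with the ℓ^2 sum of its Fourier coefficients: (1/(2π)) ∫_0^{2π} |f|^2 = Σ |c_n|^2.
Compute the left side: (1/(2π)) [∫_0^π 8^2 dx + ∫_π^{2π} (-11)^2 dx] = (1/(2π)) · (64π + 121π) = (64 + 121)/2 = 185/2.
So Σ_{n ∈ Z} |c_n|^2 = 185/2.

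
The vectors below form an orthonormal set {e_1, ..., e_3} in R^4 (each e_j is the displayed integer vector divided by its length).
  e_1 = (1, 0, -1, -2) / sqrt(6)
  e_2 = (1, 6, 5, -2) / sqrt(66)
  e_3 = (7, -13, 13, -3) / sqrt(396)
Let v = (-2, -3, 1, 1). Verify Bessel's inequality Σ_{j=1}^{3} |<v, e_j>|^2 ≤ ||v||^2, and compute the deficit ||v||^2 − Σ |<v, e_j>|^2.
Σ |<v, e_j>|^2 = 419/36; ||v||^2 = 15; deficit = 121/36

Write each e_j = u_j / sqrt(<u_j, u_j>) where u_j is the displayed integer vector. Then <v, e_j> = <v, u_j> / sqrt(<u_j, u_j>), so |<v, e_j>|^2 = <v, u_j>^2 / <u_j, u_j>.
Coefficients: <v, e_1> = -5/sqrt(6), <v, e_2> = -17/sqrt(66), <v, e_3> = 35/sqrt(396).
Square and sum: Σ |<v, e_j>|^2 = 419/36.
Compute ||v||^2 = v·v = 15.
Deficit = 15 − 419/36 = 121/36 ≥ 0, confirming Bessel's inequality. (The deficit equals ||v − Σ <v,e_j> e_j||^2, the squared distance from v to span{e_j}.)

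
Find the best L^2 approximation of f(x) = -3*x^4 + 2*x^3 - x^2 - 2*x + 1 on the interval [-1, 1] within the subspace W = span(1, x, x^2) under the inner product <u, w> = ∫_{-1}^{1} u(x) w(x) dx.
g(x) = -25*x^2/7 - 4*x/5 + 44/35

The best approximation g ∈ W is the orthogonal projection of f onto W. Writing g = a_0 + a_1 x + a_2 x^2, the coefficients solve the normal equations G · a = b where
  G_{ij} = <φ_i, φ_j> and b_i = <f, φ_i>, with φ_0 = 1, φ_1 = x, φ_2 = x^2.
G =
  [2, 0, 2/3]
  [0, 2/3, 0]
  [2/3, 0, 2/5],
b = (2/15, -8/15, -62/105).
Solving gives a_0 = 44/35, a_1 = -4/5, a_2 = -25/7, so
  g(x) = -25*x^2/7 - 4*x/5 + 44/35.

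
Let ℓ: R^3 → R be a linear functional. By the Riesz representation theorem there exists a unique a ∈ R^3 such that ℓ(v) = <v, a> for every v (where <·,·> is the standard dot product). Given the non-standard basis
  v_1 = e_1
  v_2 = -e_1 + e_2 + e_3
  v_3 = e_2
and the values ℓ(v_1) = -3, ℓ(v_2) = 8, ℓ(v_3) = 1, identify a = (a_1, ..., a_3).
a = (-3, 1, 4)

Write a = (a_1, ..., a_3) in the standard basis. For each basis vector v_i, ℓ(v_i) = <v_i, a> is a linear equation in the a_j's. Collect the n equations into a matrix system V a = ℓ, where row i of V is v_i (expressed in the standard basis). Since V is invertible (lower-triangular with 1s on the diagonal, up to permutation), solve by back-substitution:
  V =
[[1, 0, 0],
 [-1, 1, 1],
 [0, 1, 0]]
  V a = (-3, 8, 1)
Solving gives a = (-3, 1, 4).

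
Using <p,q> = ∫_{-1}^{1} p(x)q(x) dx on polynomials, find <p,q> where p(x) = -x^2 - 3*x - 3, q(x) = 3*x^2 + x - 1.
<p,q> = -38/15

Expand the product: p(x)·q(x) = -3*x^4 - 10*x^3 - 11*x^2 + 3.
∫_{-1}^{1} of each monomial x^k gives [2/(k+1) if k even, 0 if k odd]. Integrating term-by-term (or equivalently evaluating the antiderivative F(x) = -3*x^5/5 - 5*x^4/2 - 11*x^3/3 + 3*x at the endpoints):
  F(1) − F(−1) = -113/30 − (-37/30) = -38/15.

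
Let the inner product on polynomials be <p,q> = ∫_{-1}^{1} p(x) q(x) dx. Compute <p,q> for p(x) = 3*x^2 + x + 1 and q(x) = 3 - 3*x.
<p,q> = 10

Expand the product: p(x)·q(x) = -9*x^3 + 6*x^2 + 3.
∫_{-1}^{1} of each monomial x^k gives [2/(k+1) if k even, 0 if k odd]. Integrating term-by-term (or equivalently evaluating the antiderivative F(x) = -9*x^4/4 + 2*x^3 + 3*x at the endpoints):
  F(1) − F(−1) = 11/4 − (-29/4) = 10.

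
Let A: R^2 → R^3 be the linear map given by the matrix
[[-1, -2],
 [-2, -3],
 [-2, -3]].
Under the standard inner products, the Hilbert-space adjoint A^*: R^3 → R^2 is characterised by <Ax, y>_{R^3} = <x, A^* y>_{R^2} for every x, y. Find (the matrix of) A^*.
A^* = A^T =
[[-1, -2, -2],
 [-2, -3, -3]]

For real matrices with standard dot products, the defining identity <Ax, y> = <x, A^* y> gives (Ax)^T y = x^T (A^*) y, i.e. x^T A^T y = x^T (A^*) y. Since this holds for all x, y, we must have A^* = A^T. Therefore
A^* =
[[-1, -2, -2],
 [-2, -3, -3]].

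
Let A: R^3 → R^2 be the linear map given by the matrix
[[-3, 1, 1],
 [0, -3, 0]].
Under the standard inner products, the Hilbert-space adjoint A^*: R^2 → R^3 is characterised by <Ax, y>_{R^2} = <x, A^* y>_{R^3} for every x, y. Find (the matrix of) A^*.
A^* = A^T =
[[-3, 0],
 [1, -3],
 [1, 0]]

For real matrices with standard dot products, the defining identity <Ax, y> = <x, A^* y> gives (Ax)^T y = x^T (A^*) y, i.e. x^T A^T y = x^T (A^*) y. Since this holds for all x, y, we must have A^* = A^T. Therefore
A^* =
[[-3, 0],
 [1, -3],
 [1, 0]].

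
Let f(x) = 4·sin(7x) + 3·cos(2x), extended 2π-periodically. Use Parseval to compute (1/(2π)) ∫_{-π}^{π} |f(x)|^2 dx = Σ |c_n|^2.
Σ |c_n|^2 = 25/2

Expand |f|^2 and use orthogonality of {sin(nx), cos(mx)} on [-π, π]:
  ∫_{-π}^{π} sin(nx)^2 dx = π, ∫ cos(mx)^2 dx = π, and cross terms integrate to 0.
So ∫_{-π}^{π} f(x)^2 dx = 4^2 · π + 3^2 · π = (16 + 9)π.
Divide by 2π: (16 + 9)/2 = 25/2.
By Parseval, this equals Σ |c_n|^2.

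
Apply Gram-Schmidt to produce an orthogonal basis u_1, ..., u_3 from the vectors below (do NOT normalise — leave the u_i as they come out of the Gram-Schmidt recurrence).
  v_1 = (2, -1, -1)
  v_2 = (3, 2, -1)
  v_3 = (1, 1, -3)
Orthogonal basis:
  u_1 = (2, -1, -1)
  u_2 = (4/3, 17/6, -1/6)
  u_3 = (-57/59, 19/59, -133/59)

Apply the Gram-Schmidt recurrence
  u_1 = v_1
  u_i = v_i − Σ_{j<i} ((v_i · u_j) / (u_j · u_j)) · u_j.

Step by step this gives:
  u_1 = (2, -1, -1)
  u_2 = (4/3, 17/6, -1/6)
  u_3 = (-57/59, 19/59, -133/59)

Orthogonality check:
  u_2 · u_1 = 0 (should be 0)
  u_3 · u_1 = 0 (should be 0)
  u_3 · u_2 = 0 (should be 0)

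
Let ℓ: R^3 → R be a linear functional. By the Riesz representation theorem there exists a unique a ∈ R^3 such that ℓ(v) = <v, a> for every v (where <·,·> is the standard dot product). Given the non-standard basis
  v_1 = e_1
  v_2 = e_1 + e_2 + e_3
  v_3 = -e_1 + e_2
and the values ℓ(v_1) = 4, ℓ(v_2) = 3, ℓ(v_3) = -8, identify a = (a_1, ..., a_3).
a = (4, -4, 3)

Write a = (a_1, ..., a_3) in the standard basis. For each basis vector v_i, ℓ(v_i) = <v_i, a> is a linear equation in the a_j's. Collect the n equations into a matrix system V a = ℓ, where row i of V is v_i (expressed in the standard basis). Since V is invertible (lower-triangular with 1s on the diagonal, up to permutation), solve by back-substitution:
  V =
[[1, 0, 0],
 [1, 1, 1],
 [-1, 1, 0]]
  V a = (4, 3, -8)
Solving gives a = (4, -4, 3).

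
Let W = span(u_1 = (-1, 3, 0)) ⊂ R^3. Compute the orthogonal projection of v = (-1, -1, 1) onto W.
proj_W(v) = (1/5, -3/5, 0)

Set up U = [u_1 | ... | u_1] ∈ R^(3×1). The projector onto W = col(U) is P = U (U^T U)^(-1) U^T.
Compute U^T U =
  [10],
and U^T v = (-2).
Solve U^T U · c = U^T v for the coefficients: c = (-1/5). The projection is proj_W(v) = U c.
Check: (v - proj_W(v)) · u_1 = 0  (should be 0).
Result: proj_W(v) = (1/5, -3/5, 0).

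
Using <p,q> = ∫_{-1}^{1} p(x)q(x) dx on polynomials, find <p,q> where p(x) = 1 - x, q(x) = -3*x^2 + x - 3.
<p,q> = -26/3

Expand the product: p(x)·q(x) = 3*x^3 - 4*x^2 + 4*x - 3.
∫_{-1}^{1} of each monomial x^k gives [2/(k+1) if k even, 0 if k odd]. Integrating term-by-term (or equivalently evaluating the antiderivative F(x) = 3*x^4/4 - 4*x^3/3 + 2*x^2 - 3*x at the endpoints):
  F(1) − F(−1) = -19/12 − (85/12) = -26/3.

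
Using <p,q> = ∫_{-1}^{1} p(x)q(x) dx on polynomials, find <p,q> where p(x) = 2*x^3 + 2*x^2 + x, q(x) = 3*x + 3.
<p,q> = 42/5

Expand the product: p(x)·q(x) = 6*x^4 + 12*x^3 + 9*x^2 + 3*x.
∫_{-1}^{1} of each monomial x^k gives [2/(k+1) if k even, 0 if k odd]. Integrating term-by-term (or equivalently evaluating the antiderivative F(x) = 6*x^5/5 + 3*x^4 + 3*x^3 + 3*x^2/2 at the endpoints):
  F(1) − F(−1) = 87/10 − (3/10) = 42/5.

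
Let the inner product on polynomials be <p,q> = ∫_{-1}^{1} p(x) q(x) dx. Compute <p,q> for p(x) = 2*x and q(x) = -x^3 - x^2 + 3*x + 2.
<p,q> = 16/5

Expand the product: p(x)·q(x) = -2*x^4 - 2*x^3 + 6*x^2 + 4*x.
∫_{-1}^{1} of each monomial x^k gives [2/(k+1) if k even, 0 if k odd]. Integrating term-by-term (or equivalently evaluating the antiderivative F(x) = -2*x^5/5 - x^4/2 + 2*x^3 + 2*x^2 at the endpoints):
  F(1) − F(−1) = 31/10 − (-1/10) = 16/5.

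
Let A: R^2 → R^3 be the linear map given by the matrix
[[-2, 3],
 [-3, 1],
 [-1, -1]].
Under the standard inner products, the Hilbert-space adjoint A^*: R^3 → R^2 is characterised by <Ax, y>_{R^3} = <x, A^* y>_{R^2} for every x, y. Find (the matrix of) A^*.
A^* = A^T =
[[-2, -3, -1],
 [3, 1, -1]]

For real matrices with standard dot products, the defining identity <Ax, y> = <x, A^* y> gives (Ax)^T y = x^T (A^*) y, i.e. x^T A^T y = x^T (A^*) y. Since this holds for all x, y, we must have A^* = A^T. Therefore
A^* =
[[-2, -3, -1],
 [3, 1, -1]].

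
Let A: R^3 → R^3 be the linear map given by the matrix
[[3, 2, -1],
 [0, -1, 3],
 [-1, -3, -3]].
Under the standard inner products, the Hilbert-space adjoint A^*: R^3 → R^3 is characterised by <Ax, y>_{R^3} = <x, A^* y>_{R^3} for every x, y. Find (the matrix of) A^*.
A^* = A^T =
[[3, 0, -1],
 [2, -1, -3],
 [-1, 3, -3]]

For real matrices with standard dot products, the defining identity <Ax, y> = <x, A^* y> gives (Ax)^T y = x^T (A^*) y, i.e. x^T A^T y = x^T (A^*) y. Since this holds for all x, y, we must have A^* = A^T. Therefore
A^* =
[[3, 0, -1],
 [2, -1, -3],
 [-1, 3, -3]].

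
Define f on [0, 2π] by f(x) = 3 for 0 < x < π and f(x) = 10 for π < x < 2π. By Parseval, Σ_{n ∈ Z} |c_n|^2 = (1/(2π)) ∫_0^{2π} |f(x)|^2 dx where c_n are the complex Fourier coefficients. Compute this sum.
Σ |c_n|^2 = 109/2

Parseval equates the L^2 energy of f (normalised by 1/(2π)) with the ℓ^2 sum of its Fourier coefficients: (1/(2π)) ∫_0^{2π} |f|^2 = Σ |c_n|^2.
Compute the left side: (1/(2π)) [∫_0^π 3^2 dx + ∫_π^{2π} 10^2 dx] = (1/(2π)) · (9π + 100π) = (9 + 100)/2 = 109/2.
So Σ_{n ∈ Z} |c_n|^2 = 109/2.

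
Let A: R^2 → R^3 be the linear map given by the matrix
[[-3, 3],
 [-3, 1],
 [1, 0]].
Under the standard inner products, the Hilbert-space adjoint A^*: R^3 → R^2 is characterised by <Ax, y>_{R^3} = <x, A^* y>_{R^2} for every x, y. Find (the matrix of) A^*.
A^* = A^T =
[[-3, -3, 1],
 [3, 1, 0]]

For real matrices with standard dot products, the defining identity <Ax, y> = <x, A^* y> gives (Ax)^T y = x^T (A^*) y, i.e. x^T A^T y = x^T (A^*) y. Since this holds for all x, y, we must have A^* = A^T. Therefore
A^* =
[[-3, -3, 1],
 [3, 1, 0]].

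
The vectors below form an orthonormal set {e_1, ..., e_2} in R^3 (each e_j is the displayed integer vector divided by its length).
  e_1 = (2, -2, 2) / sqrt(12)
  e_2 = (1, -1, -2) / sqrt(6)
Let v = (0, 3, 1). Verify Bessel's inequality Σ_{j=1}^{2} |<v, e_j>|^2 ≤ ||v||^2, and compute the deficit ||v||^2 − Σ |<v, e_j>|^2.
Σ |<v, e_j>|^2 = 11/2; ||v||^2 = 10; deficit = 9/2

Write each e_j = u_j / sqrt(<u_j, u_j>) where u_j is the displayed integer vector. Then <v, e_j> = <v, u_j> / sqrt(<u_j, u_j>), so |<v, e_j>|^2 = <v, u_j>^2 / <u_j, u_j>.
Coefficients: <v, e_1> = -4/sqrt(12), <v, e_2> = -5/sqrt(6).
Square and sum: Σ |<v, e_j>|^2 = 11/2.
Compute ||v||^2 = v·v = 10.
Deficit = 10 − 11/2 = 9/2 ≥ 0, confirming Bessel's inequality. (The deficit equals ||v − Σ <v,e_j> e_j||^2, the squared distance from v to span{e_j}.)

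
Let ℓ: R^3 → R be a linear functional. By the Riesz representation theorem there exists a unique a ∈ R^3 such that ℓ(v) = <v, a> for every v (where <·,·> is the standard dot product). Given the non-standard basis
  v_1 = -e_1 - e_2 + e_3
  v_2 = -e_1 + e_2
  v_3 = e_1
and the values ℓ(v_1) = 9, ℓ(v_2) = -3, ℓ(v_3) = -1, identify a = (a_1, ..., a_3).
a = (-1, -4, 4)

Write a = (a_1, ..., a_3) in the standard basis. For each basis vector v_i, ℓ(v_i) = <v_i, a> is a linear equation in the a_j's. Collect the n equations into a matrix system V a = ℓ, where row i of V is v_i (expressed in the standard basis). Since V is invertible (lower-triangular with 1s on the diagonal, up to permutation), solve by back-substitution:
  V =
[[-1, -1, 1],
 [-1, 1, 0],
 [1, 0, 0]]
  V a = (9, -3, -1)
Solving gives a = (-1, -4, 4).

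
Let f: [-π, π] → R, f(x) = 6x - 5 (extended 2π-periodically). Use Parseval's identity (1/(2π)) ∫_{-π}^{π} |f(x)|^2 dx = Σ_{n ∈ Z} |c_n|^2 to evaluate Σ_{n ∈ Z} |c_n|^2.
Σ |c_n|^2 = 12π^2 + 25

Expand and integrate term by term over [-π, π]:
  ∫ (6x)^2 dx = 36·(2π^3/3); ∫ 2·6·(-5)·x dx = 0 (odd integrand); ∫ (-5)^2 dx = 25·2π.
So (1/(2π)) ∫_{-π}^{π} (6x - 5)^2 dx = 36π^2/3 + 25 = 12π^2 + 25.
Parseval ⇒ Σ |c_n|^2 = 12π^2 + 25.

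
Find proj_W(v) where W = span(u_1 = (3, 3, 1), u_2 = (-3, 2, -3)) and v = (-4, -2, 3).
proj_W(v) = (-681/382, -613/191, -9/382)

Set up U = [u_1 | ... | u_2] ∈ R^(3×2). The projector onto W = col(U) is P = U (U^T U)^(-1) U^T.
Compute U^T U =
  [19, -6]
  [-6, 22],
and U^T v = (-15, -1).
Solve U^T U · c = U^T v for the coefficients: c = (-168/191, -109/382). The projection is proj_W(v) = U c.
Check: (v - proj_W(v)) · u_1 = 0  (should be 0).
Check: (v - proj_W(v)) · u_2 = 0  (should be 0).
Result: proj_W(v) = (-681/382, -613/191, -9/382).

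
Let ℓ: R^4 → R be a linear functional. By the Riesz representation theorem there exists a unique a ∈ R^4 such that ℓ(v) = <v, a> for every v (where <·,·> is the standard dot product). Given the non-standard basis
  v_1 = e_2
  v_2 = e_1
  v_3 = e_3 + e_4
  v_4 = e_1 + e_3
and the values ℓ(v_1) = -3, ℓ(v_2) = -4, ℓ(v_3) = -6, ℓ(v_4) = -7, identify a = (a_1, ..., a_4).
a = (-4, -3, -3, -3)

Write a = (a_1, ..., a_4) in the standard basis. For each basis vector v_i, ℓ(v_i) = <v_i, a> is a linear equation in the a_j's. Collect the n equations into a matrix system V a = ℓ, where row i of V is v_i (expressed in the standard basis). Since V is invertible (lower-triangular with 1s on the diagonal, up to permutation), solve by back-substitution:
  V =
[[0, 1, 0, 0],
 [1, 0, 0, 0],
 [0, 0, 1, 1],
 [1, 0, 1, 0]]
  V a = (-3, -4, -6, -7)
Solving gives a = (-4, -3, -3, -3).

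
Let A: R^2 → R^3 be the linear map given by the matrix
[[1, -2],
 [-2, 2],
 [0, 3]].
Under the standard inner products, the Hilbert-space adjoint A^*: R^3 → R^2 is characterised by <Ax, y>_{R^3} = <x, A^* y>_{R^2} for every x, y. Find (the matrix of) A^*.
A^* = A^T =
[[1, -2, 0],
 [-2, 2, 3]]

For real matrices with standard dot products, the defining identity <Ax, y> = <x, A^* y> gives (Ax)^T y = x^T (A^*) y, i.e. x^T A^T y = x^T (A^*) y. Since this holds for all x, y, we must have A^* = A^T. Therefore
A^* =
[[1, -2, 0],
 [-2, 2, 3]].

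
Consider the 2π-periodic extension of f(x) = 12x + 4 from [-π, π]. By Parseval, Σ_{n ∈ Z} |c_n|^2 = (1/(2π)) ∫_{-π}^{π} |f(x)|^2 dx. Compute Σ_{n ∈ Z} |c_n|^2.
Σ |c_n|^2 = 48π^2 + 16

Expand and integrate term by term over [-π, π]:
  ∫ (12x)^2 dx = 144·(2π^3/3); ∫ 2·12·(4)·x dx = 0 (odd integrand); ∫ 4^2 dx = 16·2π.
So (1/(2π)) ∫_{-π}^{π} (12x + 4)^2 dx = 144π^2/3 + 16 = 48π^2 + 16.
Parseval ⇒ Σ |c_n|^2 = 48π^2 + 16.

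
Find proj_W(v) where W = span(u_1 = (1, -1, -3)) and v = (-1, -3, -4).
proj_W(v) = (14/11, -14/11, -42/11)

Set up U = [u_1 | ... | u_1] ∈ R^(3×1). The projector onto W = col(U) is P = U (U^T U)^(-1) U^T.
Compute U^T U =
  [11],
and U^T v = (14).
Solve U^T U · c = U^T v for the coefficients: c = (14/11). The projection is proj_W(v) = U c.
Check: (v - proj_W(v)) · u_1 = 0  (should be 0).
Result: proj_W(v) = (14/11, -14/11, -42/11).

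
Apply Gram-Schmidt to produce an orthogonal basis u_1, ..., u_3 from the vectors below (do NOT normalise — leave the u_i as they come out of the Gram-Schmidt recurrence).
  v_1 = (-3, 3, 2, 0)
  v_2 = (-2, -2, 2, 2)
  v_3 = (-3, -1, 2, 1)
Orthogonal basis:
  u_1 = (-3, 3, 2, 0)
  u_2 = (-16/11, -28/11, 18/11, 2)
  u_3 = (-10/21, -1/3, -3/14, -25/42)

Apply the Gram-Schmidt recurrence
  u_1 = v_1
  u_i = v_i − Σ_{j<i} ((v_i · u_j) / (u_j · u_j)) · u_j.

Step by step this gives:
  u_1 = (-3, 3, 2, 0)
  u_2 = (-16/11, -28/11, 18/11, 2)
  u_3 = (-10/21, -1/3, -3/14, -25/42)

Orthogonality check:
  u_2 · u_1 = 0 (should be 0)
  u_3 · u_1 = 0 (should be 0)
  u_3 · u_2 = 0 (should be 0)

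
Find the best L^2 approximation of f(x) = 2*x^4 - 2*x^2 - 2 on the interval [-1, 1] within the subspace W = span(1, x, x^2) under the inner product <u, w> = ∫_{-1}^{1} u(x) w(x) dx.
g(x) = -2*x^2/7 - 76/35

The best approximation g ∈ W is the orthogonal projection of f onto W. Writing g = a_0 + a_1 x + a_2 x^2, the coefficients solve the normal equations G · a = b where
  G_{ij} = <φ_i, φ_j> and b_i = <f, φ_i>, with φ_0 = 1, φ_1 = x, φ_2 = x^2.
G =
  [2, 0, 2/3]
  [0, 2/3, 0]
  [2/3, 0, 2/5],
b = (-68/15, 0, -164/105).
Solving gives a_0 = -76/35, a_1 = 0, a_2 = -2/7, so
  g(x) = -2*x^2/7 - 76/35.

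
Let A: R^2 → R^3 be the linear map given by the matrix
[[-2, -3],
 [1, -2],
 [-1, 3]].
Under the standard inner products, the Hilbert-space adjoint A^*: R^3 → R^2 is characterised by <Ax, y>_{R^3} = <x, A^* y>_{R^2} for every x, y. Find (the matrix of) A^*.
A^* = A^T =
[[-2, 1, -1],
 [-3, -2, 3]]

For real matrices with standard dot products, the defining identity <Ax, y> = <x, A^* y> gives (Ax)^T y = x^T (A^*) y, i.e. x^T A^T y = x^T (A^*) y. Since this holds for all x, y, we must have A^* = A^T. Therefore
A^* =
[[-2, 1, -1],
 [-3, -2, 3]].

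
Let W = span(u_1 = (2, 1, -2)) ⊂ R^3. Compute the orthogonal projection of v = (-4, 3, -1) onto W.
proj_W(v) = (-2/3, -1/3, 2/3)

Set up U = [u_1 | ... | u_1] ∈ R^(3×1). The projector onto W = col(U) is P = U (U^T U)^(-1) U^T.
Compute U^T U =
  [9],
and U^T v = (-3).
Solve U^T U · c = U^T v for the coefficients: c = (-1/3). The projection is proj_W(v) = U c.
Check: (v - proj_W(v)) · u_1 = 0  (should be 0).
Result: proj_W(v) = (-2/3, -1/3, 2/3).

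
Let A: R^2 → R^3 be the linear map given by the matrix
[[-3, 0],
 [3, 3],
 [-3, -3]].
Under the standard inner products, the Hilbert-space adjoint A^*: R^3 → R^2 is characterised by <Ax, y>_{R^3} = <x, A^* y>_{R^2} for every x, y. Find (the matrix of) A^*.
A^* = A^T =
[[-3, 3, -3],
 [0, 3, -3]]

For real matrices with standard dot products, the defining identity <Ax, y> = <x, A^* y> gives (Ax)^T y = x^T (A^*) y, i.e. x^T A^T y = x^T (A^*) y. Since this holds for all x, y, we must have A^* = A^T. Therefore
A^* =
[[-3, 3, -3],
 [0, 3, -3]].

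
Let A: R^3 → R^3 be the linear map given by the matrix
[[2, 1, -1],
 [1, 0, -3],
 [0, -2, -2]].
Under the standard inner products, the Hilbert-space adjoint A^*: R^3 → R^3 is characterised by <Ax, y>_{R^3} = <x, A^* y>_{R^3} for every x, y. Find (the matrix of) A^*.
A^* = A^T =
[[2, 1, 0],
 [1, 0, -2],
 [-1, -3, -2]]

For real matrices with standard dot products, the defining identity <Ax, y> = <x, A^* y> gives (Ax)^T y = x^T (A^*) y, i.e. x^T A^T y = x^T (A^*) y. Since this holds for all x, y, we must have A^* = A^T. Therefore
A^* =
[[2, 1, 0],
 [1, 0, -2],
 [-1, -3, -2]].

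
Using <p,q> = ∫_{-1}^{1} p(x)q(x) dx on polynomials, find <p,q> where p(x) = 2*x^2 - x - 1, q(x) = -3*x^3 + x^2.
<p,q> = 4/3

Expand the product: p(x)·q(x) = -6*x^5 + 5*x^4 + 2*x^3 - x^2.
∫_{-1}^{1} of each monomial x^k gives [2/(k+1) if k even, 0 if k odd]. Integrating term-by-term (or equivalently evaluating the antiderivative F(x) = -x^6 + x^5 + x^4/2 - x^3/3 at the endpoints):
  F(1) − F(−1) = 1/6 − (-7/6) = 4/3.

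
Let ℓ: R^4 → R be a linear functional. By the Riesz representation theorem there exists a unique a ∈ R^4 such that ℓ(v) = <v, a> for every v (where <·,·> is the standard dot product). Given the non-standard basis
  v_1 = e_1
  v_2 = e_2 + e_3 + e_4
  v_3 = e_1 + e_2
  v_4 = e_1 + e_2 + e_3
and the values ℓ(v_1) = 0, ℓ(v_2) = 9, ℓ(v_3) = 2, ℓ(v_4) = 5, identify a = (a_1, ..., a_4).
a = (0, 2, 3, 4)

Write a = (a_1, ..., a_4) in the standard basis. For each basis vector v_i, ℓ(v_i) = <v_i, a> is a linear equation in the a_j's. Collect the n equations into a matrix system V a = ℓ, where row i of V is v_i (expressed in the standard basis). Since V is invertible (lower-triangular with 1s on the diagonal, up to permutation), solve by back-substitution:
  V =
[[1, 0, 0, 0],
 [0, 1, 1, 1],
 [1, 1, 0, 0],
 [1, 1, 1, 0]]
  V a = (0, 9, 2, 5)
Solving gives a = (0, 2, 3, 4).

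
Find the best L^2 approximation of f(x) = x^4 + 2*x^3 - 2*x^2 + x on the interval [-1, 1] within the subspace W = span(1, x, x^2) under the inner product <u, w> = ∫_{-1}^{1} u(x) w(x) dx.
g(x) = -8*x^2/7 + 11*x/5 - 3/35

The best approximation g ∈ W is the orthogonal projection of f onto W. Writing g = a_0 + a_1 x + a_2 x^2, the coefficients solve the normal equations G · a = b where
  G_{ij} = <φ_i, φ_j> and b_i = <f, φ_i>, with φ_0 = 1, φ_1 = x, φ_2 = x^2.
G =
  [2, 0, 2/3]
  [0, 2/3, 0]
  [2/3, 0, 2/5],
b = (-14/15, 22/15, -18/35).
Solving gives a_0 = -3/35, a_1 = 11/5, a_2 = -8/7, so
  g(x) = -8*x^2/7 + 11*x/5 - 3/35.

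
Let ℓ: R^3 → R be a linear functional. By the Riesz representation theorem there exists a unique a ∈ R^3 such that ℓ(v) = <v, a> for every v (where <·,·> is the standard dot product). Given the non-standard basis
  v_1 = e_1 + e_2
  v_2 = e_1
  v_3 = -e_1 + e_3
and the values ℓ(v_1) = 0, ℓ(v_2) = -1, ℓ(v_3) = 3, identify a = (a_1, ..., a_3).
a = (-1, 1, 2)

Write a = (a_1, ..., a_3) in the standard basis. For each basis vector v_i, ℓ(v_i) = <v_i, a> is a linear equation in the a_j's. Collect the n equations into a matrix system V a = ℓ, where row i of V is v_i (expressed in the standard basis). Since V is invertible (lower-triangular with 1s on the diagonal, up to permutation), solve by back-substitution:
  V =
[[1, 1, 0],
 [1, 0, 0],
 [-1, 0, 1]]
  V a = (0, -1, 3)
Solving gives a = (-1, 1, 2).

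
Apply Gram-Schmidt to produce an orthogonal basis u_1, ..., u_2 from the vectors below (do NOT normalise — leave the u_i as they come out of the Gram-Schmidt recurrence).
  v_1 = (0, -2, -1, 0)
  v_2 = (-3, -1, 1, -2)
Orthogonal basis:
  u_1 = (0, -2, -1, 0)
  u_2 = (-3, -3/5, 6/5, -2)

Apply the Gram-Schmidt recurrence
  u_1 = v_1
  u_i = v_i − Σ_{j<i} ((v_i · u_j) / (u_j · u_j)) · u_j.

Step by step this gives:
  u_1 = (0, -2, -1, 0)
  u_2 = (-3, -3/5, 6/5, -2)

Orthogonality check:
  u_2 · u_1 = 0 (should be 0)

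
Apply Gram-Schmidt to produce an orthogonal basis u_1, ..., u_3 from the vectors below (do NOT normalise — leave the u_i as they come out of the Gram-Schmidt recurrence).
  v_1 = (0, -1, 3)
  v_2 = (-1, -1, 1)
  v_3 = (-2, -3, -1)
Orthogonal basis:
  u_1 = (0, -1, 3)
  u_2 = (-1, -3/5, -1/5)
  u_3 = (6/7, -9/7, -3/7)

Apply the Gram-Schmidt recurrence
  u_1 = v_1
  u_i = v_i − Σ_{j<i} ((v_i · u_j) / (u_j · u_j)) · u_j.

Step by step this gives:
  u_1 = (0, -1, 3)
  u_2 = (-1, -3/5, -1/5)
  u_3 = (6/7, -9/7, -3/7)

Orthogonality check:
  u_2 · u_1 = 0 (should be 0)
  u_3 · u_1 = 0 (should be 0)
  u_3 · u_2 = 0 (should be 0)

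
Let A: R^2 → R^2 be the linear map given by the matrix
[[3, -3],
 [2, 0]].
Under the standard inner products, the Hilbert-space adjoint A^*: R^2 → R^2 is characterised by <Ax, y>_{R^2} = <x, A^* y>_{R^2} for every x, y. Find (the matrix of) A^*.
A^* = A^T =
[[3, 2],
 [-3, 0]]

For real matrices with standard dot products, the defining identity <Ax, y> = <x, A^* y> gives (Ax)^T y = x^T (A^*) y, i.e. x^T A^T y = x^T (A^*) y. Since this holds for all x, y, we must have A^* = A^T. Therefore
A^* =
[[3, 2],
 [-3, 0]].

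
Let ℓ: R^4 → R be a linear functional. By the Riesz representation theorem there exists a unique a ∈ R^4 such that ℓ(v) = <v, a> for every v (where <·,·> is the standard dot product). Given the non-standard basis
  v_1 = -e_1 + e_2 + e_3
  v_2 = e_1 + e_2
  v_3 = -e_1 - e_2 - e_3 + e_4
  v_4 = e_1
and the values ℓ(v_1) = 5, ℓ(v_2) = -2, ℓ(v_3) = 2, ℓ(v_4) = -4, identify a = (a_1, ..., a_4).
a = (-4, 2, -1, -1)

Write a = (a_1, ..., a_4) in the standard basis. For each basis vector v_i, ℓ(v_i) = <v_i, a> is a linear equation in the a_j's. Collect the n equations into a matrix system V a = ℓ, where row i of V is v_i (expressed in the standard basis). Since V is invertible (lower-triangular with 1s on the diagonal, up to permutation), solve by back-substitution:
  V =
[[-1, 1, 1, 0],
 [1, 1, 0, 0],
 [-1, -1, -1, 1],
 [1, 0, 0, 0]]
  V a = (5, -2, 2, -4)
Solving gives a = (-4, 2, -1, -1).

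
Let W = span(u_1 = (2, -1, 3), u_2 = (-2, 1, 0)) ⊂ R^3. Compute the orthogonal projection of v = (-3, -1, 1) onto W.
proj_W(v) = (-2, 1, 1)

Set up U = [u_1 | ... | u_2] ∈ R^(3×2). The projector onto W = col(U) is P = U (U^T U)^(-1) U^T.
Compute U^T U =
  [14, -5]
  [-5, 5],
and U^T v = (-2, 5).
Solve U^T U · c = U^T v for the coefficients: c = (1/3, 4/3). The projection is proj_W(v) = U c.
Check: (v - proj_W(v)) · u_1 = 0  (should be 0).
Check: (v - proj_W(v)) · u_2 = 0  (should be 0).
Result: proj_W(v) = (-2, 1, 1).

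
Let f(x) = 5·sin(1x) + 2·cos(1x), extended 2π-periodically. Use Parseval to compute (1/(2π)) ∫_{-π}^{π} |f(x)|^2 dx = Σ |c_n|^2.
Σ |c_n|^2 = 29/2

Expand |f|^2 and use orthogonality of {sin(nx), cos(mx)} on [-π, π]:
  ∫_{-π}^{π} sin(nx)^2 dx = π, ∫ cos(mx)^2 dx = π, and cross terms integrate to 0.
So ∫_{-π}^{π} f(x)^2 dx = 5^2 · π + 2^2 · π = (25 + 4)π.
Divide by 2π: (25 + 4)/2 = 29/2.
By Parseval, this equals Σ |c_n|^2.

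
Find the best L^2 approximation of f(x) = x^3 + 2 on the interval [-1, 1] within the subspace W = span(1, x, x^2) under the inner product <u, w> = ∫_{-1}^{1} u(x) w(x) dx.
g(x) = 3*x/5 + 2

The best approximation g ∈ W is the orthogonal projection of f onto W. Writing g = a_0 + a_1 x + a_2 x^2, the coefficients solve the normal equations G · a = b where
  G_{ij} = <φ_i, φ_j> and b_i = <f, φ_i>, with φ_0 = 1, φ_1 = x, φ_2 = x^2.
G =
  [2, 0, 2/3]
  [0, 2/3, 0]
  [2/3, 0, 2/5],
b = (4, 2/5, 4/3).
Solving gives a_0 = 2, a_1 = 3/5, a_2 = 0, so
  g(x) = 3*x/5 + 2.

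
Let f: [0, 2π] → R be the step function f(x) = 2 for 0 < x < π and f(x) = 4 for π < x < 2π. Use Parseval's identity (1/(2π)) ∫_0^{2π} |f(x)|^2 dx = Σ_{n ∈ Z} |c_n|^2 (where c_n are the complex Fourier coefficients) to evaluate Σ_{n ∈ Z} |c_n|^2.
Σ |c_n|^2 = 10

Parseval equates the L^2 energy of f (normalised by 1/(2π)) with the ℓ^2 sum of its Fourier coefficients: (1/(2π)) ∫_0^{2π} |f|^2 = Σ |c_n|^2.
Compute the left side: (1/(2π)) [∫_0^π 2^2 dx + ∫_π^{2π} 4^2 dx] = (1/(2π)) · (4π + 16π) = (4 + 16)/2 = 10.
So Σ_{n ∈ Z} |c_n|^2 = 10.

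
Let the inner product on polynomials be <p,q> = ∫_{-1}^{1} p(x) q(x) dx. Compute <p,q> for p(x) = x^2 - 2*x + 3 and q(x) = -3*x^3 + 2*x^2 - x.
<p,q> = 128/15

Expand the product: p(x)·q(x) = -3*x^5 + 8*x^4 - 14*x^3 + 8*x^2 - 3*x.
∫_{-1}^{1} of each monomial x^k gives [2/(k+1) if k even, 0 if k odd]. Integrating term-by-term (or equivalently evaluating the antiderivative F(x) = -x^6/2 + 8*x^5/5 - 7*x^4/2 + 8*x^3/3 - 3*x^2/2 at the endpoints):
  F(1) − F(−1) = -37/30 − (-293/30) = 128/15.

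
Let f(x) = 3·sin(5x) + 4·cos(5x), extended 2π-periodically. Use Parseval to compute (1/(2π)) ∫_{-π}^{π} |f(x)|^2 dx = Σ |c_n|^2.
Σ |c_n|^2 = 25/2

Expand |f|^2 and use orthogonality of {sin(nx), cos(mx)} on [-π, π]:
  ∫_{-π}^{π} sin(nx)^2 dx = π, ∫ cos(mx)^2 dx = π, and cross terms integrate to 0.
So ∫_{-π}^{π} f(x)^2 dx = 3^2 · π + 4^2 · π = (9 + 16)π.
Divide by 2π: (9 + 16)/2 = 25/2.
By Parseval, this equals Σ |c_n|^2.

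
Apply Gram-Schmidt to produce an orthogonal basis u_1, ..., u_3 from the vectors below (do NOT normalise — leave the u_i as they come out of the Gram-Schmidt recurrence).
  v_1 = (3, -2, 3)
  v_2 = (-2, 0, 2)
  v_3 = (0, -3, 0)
Orthogonal basis:
  u_1 = (3, -2, 3)
  u_2 = (-2, 0, 2)
  u_3 = (-9/11, -27/11, -9/11)

Apply the Gram-Schmidt recurrence
  u_1 = v_1
  u_i = v_i − Σ_{j<i} ((v_i · u_j) / (u_j · u_j)) · u_j.

Step by step this gives:
  u_1 = (3, -2, 3)
  u_2 = (-2, 0, 2)
  u_3 = (-9/11, -27/11, -9/11)

Orthogonality check:
  u_2 · u_1 = 0 (should be 0)
  u_3 · u_1 = 0 (should be 0)
  u_3 · u_2 = 0 (should be 0)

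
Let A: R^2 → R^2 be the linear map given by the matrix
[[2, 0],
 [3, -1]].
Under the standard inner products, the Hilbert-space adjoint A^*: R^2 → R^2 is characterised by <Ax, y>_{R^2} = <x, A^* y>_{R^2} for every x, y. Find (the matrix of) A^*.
A^* = A^T =
[[2, 3],
 [0, -1]]

For real matrices with standard dot products, the defining identity <Ax, y> = <x, A^* y> gives (Ax)^T y = x^T (A^*) y, i.e. x^T A^T y = x^T (A^*) y. Since this holds for all x, y, we must have A^* = A^T. Therefore
A^* =
[[2, 3],
 [0, -1]].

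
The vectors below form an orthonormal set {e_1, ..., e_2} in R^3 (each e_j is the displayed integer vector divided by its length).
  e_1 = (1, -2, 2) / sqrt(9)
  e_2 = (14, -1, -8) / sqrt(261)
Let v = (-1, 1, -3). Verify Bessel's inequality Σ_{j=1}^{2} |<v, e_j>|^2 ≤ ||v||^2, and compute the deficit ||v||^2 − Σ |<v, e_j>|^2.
Σ |<v, e_j>|^2 = 270/29; ||v||^2 = 11; deficit = 49/29

Write each e_j = u_j / sqrt(<u_j, u_j>) where u_j is the displayed integer vector. Then <v, e_j> = <v, u_j> / sqrt(<u_j, u_j>), so |<v, e_j>|^2 = <v, u_j>^2 / <u_j, u_j>.
Coefficients: <v, e_1> = -9/sqrt(9), <v, e_2> = 9/sqrt(261).
Square and sum: Σ |<v, e_j>|^2 = 270/29.
Compute ||v||^2 = v·v = 11.
Deficit = 11 − 270/29 = 49/29 ≥ 0, confirming Bessel's inequality. (The deficit equals ||v − Σ <v,e_j> e_j||^2, the squared distance from v to span{e_j}.)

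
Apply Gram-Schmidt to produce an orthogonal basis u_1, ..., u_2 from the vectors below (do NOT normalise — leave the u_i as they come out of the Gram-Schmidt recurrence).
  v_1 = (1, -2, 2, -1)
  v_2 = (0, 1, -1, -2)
Orthogonal basis:
  u_1 = (1, -2, 2, -1)
  u_2 = (1/5, 3/5, -3/5, -11/5)

Apply the Gram-Schmidt recurrence
  u_1 = v_1
  u_i = v_i − Σ_{j<i} ((v_i · u_j) / (u_j · u_j)) · u_j.

Step by step this gives:
  u_1 = (1, -2, 2, -1)
  u_2 = (1/5, 3/5, -3/5, -11/5)

Orthogonality check:
  u_2 · u_1 = 0 (should be 0)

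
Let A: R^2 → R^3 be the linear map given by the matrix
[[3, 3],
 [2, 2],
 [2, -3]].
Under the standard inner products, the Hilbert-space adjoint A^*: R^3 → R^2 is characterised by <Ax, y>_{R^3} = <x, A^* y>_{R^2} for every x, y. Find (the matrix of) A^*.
A^* = A^T =
[[3, 2, 2],
 [3, 2, -3]]

For real matrices with standard dot products, the defining identity <Ax, y> = <x, A^* y> gives (Ax)^T y = x^T (A^*) y, i.e. x^T A^T y = x^T (A^*) y. Since this holds for all x, y, we must have A^* = A^T. Therefore
A^* =
[[3, 2, 2],
 [3, 2, -3]].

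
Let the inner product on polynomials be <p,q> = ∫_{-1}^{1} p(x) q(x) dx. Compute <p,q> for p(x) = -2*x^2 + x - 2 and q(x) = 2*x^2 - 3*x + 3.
<p,q> = -334/15

Expand the product: p(x)·q(x) = -4*x^4 + 8*x^3 - 13*x^2 + 9*x - 6.
∫_{-1}^{1} of each monomial x^k gives [2/(k+1) if k even, 0 if k odd]. Integrating term-by-term (or equivalently evaluating the antiderivative F(x) = -4*x^5/5 + 2*x^4 - 13*x^3/3 + 9*x^2/2 - 6*x at the endpoints):
  F(1) − F(−1) = -139/30 − (529/30) = -334/15.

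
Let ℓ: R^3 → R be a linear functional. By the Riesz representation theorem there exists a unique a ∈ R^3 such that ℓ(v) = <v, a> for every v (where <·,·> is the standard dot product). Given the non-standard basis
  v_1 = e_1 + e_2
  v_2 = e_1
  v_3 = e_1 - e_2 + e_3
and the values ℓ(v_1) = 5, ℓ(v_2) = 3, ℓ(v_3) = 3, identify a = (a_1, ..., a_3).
a = (3, 2, 2)

Write a = (a_1, ..., a_3) in the standard basis. For each basis vector v_i, ℓ(v_i) = <v_i, a> is a linear equation in the a_j's. Collect the n equations into a matrix system V a = ℓ, where row i of V is v_i (expressed in the standard basis). Since V is invertible (lower-triangular with 1s on the diagonal, up to permutation), solve by back-substitution:
  V =
[[1, 1, 0],
 [1, 0, 0],
 [1, -1, 1]]
  V a = (5, 3, 3)
Solving gives a = (3, 2, 2).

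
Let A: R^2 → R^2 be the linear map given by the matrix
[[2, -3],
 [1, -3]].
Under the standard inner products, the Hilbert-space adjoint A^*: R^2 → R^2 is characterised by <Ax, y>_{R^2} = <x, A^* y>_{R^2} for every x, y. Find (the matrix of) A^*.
A^* = A^T =
[[2, 1],
 [-3, -3]]

For real matrices with standard dot products, the defining identity <Ax, y> = <x, A^* y> gives (Ax)^T y = x^T (A^*) y, i.e. x^T A^T y = x^T (A^*) y. Since this holds for all x, y, we must have A^* = A^T. Therefore
A^* =
[[2, 1],
 [-3, -3]].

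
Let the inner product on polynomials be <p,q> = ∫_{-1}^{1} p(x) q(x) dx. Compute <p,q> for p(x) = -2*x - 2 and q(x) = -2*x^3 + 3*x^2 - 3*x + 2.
<p,q> = -32/5

Expand the product: p(x)·q(x) = 4*x^4 - 2*x^3 + 2*x - 4.
∫_{-1}^{1} of each monomial x^k gives [2/(k+1) if k even, 0 if k odd]. Integrating term-by-term (or equivalently evaluating the antiderivative F(x) = 4*x^5/5 - x^4/2 + x^2 - 4*x at the endpoints):
  F(1) − F(−1) = -27/10 − (37/10) = -32/5.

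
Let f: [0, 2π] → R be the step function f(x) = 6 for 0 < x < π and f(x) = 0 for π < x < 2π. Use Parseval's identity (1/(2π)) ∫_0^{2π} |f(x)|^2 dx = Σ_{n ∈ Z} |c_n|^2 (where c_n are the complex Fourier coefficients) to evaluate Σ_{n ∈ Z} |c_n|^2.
Σ |c_n|^2 = 18

Parseval equates the L^2 energy of f (normalised by 1/(2π)) with the ℓ^2 sum of its Fourier coefficients: (1/(2π)) ∫_0^{2π} |f|^2 = Σ |c_n|^2.
Compute the left side: (1/(2π)) [∫_0^π 6^2 dx + ∫_π^{2π} 0^2 dx] = (1/(2π)) · (36π + 0π) = (36 + 0)/2 = 18.
So Σ_{n ∈ Z} |c_n|^2 = 18.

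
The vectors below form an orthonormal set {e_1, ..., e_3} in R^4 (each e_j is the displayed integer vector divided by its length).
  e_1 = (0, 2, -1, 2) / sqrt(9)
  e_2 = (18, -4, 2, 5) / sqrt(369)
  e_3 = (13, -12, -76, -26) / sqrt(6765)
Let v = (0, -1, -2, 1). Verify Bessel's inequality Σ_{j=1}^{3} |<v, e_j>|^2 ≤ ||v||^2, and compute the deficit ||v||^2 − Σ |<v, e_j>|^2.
Σ |<v, e_j>|^2 = 183/55; ||v||^2 = 6; deficit = 147/55

Write each e_j = u_j / sqrt(<u_j, u_j>) where u_j is the displayed integer vector. Then <v, e_j> = <v, u_j> / sqrt(<u_j, u_j>), so |<v, e_j>|^2 = <v, u_j>^2 / <u_j, u_j>.
Coefficients: <v, e_1> = 2/sqrt(9), <v, e_2> = 5/sqrt(369), <v, e_3> = 138/sqrt(6765).
Square and sum: Σ |<v, e_j>|^2 = 183/55.
Compute ||v||^2 = v·v = 6.
Deficit = 6 − 183/55 = 147/55 ≥ 0, confirming Bessel's inequality. (The deficit equals ||v − Σ <v,e_j> e_j||^2, the squared distance from v to span{e_j}.)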